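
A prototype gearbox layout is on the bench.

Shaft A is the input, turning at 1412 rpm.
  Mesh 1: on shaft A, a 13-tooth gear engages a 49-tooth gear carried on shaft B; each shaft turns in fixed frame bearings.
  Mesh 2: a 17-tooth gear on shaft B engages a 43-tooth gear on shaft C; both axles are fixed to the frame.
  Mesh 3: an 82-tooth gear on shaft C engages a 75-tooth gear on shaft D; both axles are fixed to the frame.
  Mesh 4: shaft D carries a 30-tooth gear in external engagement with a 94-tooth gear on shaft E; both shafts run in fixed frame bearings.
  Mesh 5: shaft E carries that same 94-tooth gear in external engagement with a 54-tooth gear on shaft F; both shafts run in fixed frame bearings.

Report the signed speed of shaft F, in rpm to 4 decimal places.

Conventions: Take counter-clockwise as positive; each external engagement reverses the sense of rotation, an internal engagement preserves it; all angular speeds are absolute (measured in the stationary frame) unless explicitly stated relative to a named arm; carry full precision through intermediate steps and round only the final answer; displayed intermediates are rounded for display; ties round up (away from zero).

-89.9586 rpm

topology: fixed-axis compound train — 5 meshes, A→F
mesh 1 [13T→49T]: ω = 1412.0000×13/49 = 374.6122 rpm, sense flips to −
mesh 2 [17T→43T]: ω = 374.6122×17/43 = 148.1025 rpm, sense flips to +
mesh 3 [82T→75T]: ω = 148.1025×82/75 = 161.9254 rpm, sense flips to −
mesh 4 [30T→94T]: ω = 161.9254×30/94 = 51.6783 rpm, sense flips to +
mesh 5 [94T→54T]: ω = 51.6783×94/54 = 89.9586 rpm, sense flips to −
signed output speed = -89.9586 rpm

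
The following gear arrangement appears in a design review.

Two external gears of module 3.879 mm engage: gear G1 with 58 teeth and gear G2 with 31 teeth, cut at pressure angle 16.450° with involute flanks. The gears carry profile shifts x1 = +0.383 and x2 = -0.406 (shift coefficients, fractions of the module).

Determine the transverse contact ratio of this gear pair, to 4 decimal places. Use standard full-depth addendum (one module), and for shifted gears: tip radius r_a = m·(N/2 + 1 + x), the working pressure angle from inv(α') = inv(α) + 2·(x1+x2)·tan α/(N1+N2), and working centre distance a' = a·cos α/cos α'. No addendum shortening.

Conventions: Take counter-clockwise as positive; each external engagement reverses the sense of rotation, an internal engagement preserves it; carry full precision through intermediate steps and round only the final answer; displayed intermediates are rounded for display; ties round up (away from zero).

single-mesh involute tooth geometry (58T engaging 31T at module 3.879)
base radii: r_b1 = 107.886431, r_b2 = 57.663437
tip radii: r_a1 = 117.855657, r_a2 = 62.428626
inv(α') = inv(16.450°) + 2·(+0.383-0.406)·tan α/(58+31) = 0.00800524  ⇒  α' = 16.34905°
a' = a·cos α / cos α' = 172.6155·cos 16.450°/cos 16.34905° = 172.526016
action lengths: √(r_a1²−r_b1²) = 47.439161, √(r_a2²−r_b2²) = 23.921985
base pitch p_b = π·m·cos α = 11.687421
CR = (47.439161 + 23.921985 − 172.526016·sin 16.34905°)/11.687421 = 1.950566
contact ratio ≈ 1.9506

1.9506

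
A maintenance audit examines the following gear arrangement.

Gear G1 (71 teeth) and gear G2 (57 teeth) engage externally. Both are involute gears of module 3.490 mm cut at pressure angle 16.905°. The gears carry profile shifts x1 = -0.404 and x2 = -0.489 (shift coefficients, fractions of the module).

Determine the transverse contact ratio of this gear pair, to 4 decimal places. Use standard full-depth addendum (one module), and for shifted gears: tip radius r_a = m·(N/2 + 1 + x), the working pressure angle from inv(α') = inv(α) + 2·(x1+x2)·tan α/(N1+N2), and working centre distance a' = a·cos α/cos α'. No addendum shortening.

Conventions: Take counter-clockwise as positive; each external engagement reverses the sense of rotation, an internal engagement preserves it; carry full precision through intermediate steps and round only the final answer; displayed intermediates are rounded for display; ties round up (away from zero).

2.4048

single-mesh involute tooth geometry (71T engaging 57T at module 3.490)
base radii: r_b1 = 118.541276, r_b2 = 95.166939
tip radii: r_a1 = 125.975040, r_a2 = 101.248390
inv(α') = inv(16.905°) + 2·(-0.404-0.489)·tan α/(71+57) = 0.00463003  ⇒  α' = 13.66754°
a' = a·cos α / cos α' = 223.3600·cos 16.905°/cos 13.66754° = 219.936114
action lengths: √(r_a1²−r_b1²) = 42.634220, √(r_a2²−r_b2²) = 34.561396
base pitch p_b = π·m·cos α = 10.490377
CR = (42.634220 + 34.561396 − 219.936114·sin 13.66754°)/10.490377 = 2.404815
contact ratio ≈ 2.4048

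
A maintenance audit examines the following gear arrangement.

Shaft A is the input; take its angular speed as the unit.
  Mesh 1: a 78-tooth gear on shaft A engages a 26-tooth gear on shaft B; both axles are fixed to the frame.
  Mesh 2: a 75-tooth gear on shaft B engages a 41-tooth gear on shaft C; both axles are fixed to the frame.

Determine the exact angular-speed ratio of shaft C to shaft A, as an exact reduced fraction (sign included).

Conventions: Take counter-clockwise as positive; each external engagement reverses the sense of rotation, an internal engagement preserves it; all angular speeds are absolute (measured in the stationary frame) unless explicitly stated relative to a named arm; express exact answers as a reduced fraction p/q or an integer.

class = fixed-axis compound train [2 meshes; 2 ratios multiply, 2 sense flips]
mesh 1 [78T→26T]: running ratio 3, sense −
mesh 2 [75T→41T]: running ratio 225/41, sense +
ω_out/ω_in = 225/41

225/41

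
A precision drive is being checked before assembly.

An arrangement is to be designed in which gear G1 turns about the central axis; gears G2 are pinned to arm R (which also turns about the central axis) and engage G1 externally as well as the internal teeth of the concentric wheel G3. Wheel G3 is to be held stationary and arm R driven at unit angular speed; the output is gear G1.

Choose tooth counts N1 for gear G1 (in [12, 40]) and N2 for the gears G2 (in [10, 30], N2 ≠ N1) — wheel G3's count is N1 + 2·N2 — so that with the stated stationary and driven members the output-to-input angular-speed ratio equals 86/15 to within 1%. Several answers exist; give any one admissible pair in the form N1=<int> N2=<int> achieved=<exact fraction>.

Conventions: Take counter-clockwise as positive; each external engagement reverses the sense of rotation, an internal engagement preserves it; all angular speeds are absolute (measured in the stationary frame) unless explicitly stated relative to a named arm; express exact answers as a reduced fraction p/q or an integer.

class = planetary set [ratio 86/15 wanted; Willis about the carrier]
Willis with ω_ring = 0: ω_sun/ω_arm = (N1+N3)/N1; set equal to 86/15  ⇒  N3/N1 = 86/15 − 1 = 71/15
N3 = N1 + 2·N2  ⇒  N2/N1 = (N3/N1 − 1)/2 = (71/15 − 1)/2 = 28/15
smallest multiple with N1 ≥ 12 and N2 ≥ 10: k = 1  ⇒  N1 = 1·15 = 15, N2 = 1·28 = 28 (N1 ≤ 40, N2 ≤ 30, N2 ≠ N1 ✓), N3 = 15 + 2·28 = 71
check: (N1+N3)/N1 with N1 = 15, N3 = 71 gives 86/15; |achieved − target| = 0 ≤ 43/750 ✓

N1=15 N2=28 achieved=86/15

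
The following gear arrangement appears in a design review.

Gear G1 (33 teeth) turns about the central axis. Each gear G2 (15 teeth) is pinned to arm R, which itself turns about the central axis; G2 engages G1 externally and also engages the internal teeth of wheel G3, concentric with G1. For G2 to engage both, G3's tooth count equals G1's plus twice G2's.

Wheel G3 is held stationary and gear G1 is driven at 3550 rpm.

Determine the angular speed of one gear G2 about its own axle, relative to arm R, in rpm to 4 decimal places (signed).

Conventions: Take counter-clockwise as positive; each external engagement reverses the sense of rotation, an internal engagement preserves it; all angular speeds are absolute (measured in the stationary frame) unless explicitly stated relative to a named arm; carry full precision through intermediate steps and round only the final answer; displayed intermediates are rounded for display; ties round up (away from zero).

recognized (axles ride arm R): planetary set, 33/15/63 teeth
normalise by the input: solve with ω_sun = 1, then scale by 3550 rpm
ring teeth: 33 + 2·15 = 63
33(ω_sun−ω_arm) = −63(ω_ring−ω_arm),  ω_ring = 0, ω_sun = 1
33(1−ω_arm) = −63(0−ω_arm)  ⇒  96·ω_arm = 33  ⇒  ω_arm = 11/32
sun–planet mesh: 33·(1−11/32) = −15·(ω_p−ω_arm)  ⇒  ω_p−ω_arm = -231/160
scale: ω_p−ω_arm = -231/160 × 3550 rpm = -5125.3125 rpm

-5125.3125 rpm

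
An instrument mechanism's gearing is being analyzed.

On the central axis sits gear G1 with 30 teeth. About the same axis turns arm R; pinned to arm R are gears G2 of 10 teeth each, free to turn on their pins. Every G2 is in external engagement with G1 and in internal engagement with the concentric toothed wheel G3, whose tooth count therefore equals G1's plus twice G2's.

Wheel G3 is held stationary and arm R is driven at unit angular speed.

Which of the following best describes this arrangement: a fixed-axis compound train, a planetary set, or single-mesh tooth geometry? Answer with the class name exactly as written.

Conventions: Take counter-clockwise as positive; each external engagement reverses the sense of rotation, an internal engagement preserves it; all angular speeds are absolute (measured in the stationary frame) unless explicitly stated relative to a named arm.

planetary set

planetary set (30T centre, 10T on arm, 50T internal) — Willis relation
classification: planetary set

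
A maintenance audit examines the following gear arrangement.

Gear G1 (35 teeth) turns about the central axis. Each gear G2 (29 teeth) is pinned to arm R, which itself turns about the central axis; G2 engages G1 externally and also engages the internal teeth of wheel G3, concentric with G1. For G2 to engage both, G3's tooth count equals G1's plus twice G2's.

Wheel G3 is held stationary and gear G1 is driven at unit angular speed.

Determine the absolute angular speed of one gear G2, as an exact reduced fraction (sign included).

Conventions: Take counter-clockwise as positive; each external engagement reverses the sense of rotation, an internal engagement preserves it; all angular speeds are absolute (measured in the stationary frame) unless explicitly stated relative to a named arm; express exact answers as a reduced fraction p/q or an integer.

-35/58

recognized (axles ride arm R): planetary set, 35/29/93 teeth
ring teeth: 35 + 2·29 = 93
35(ω_sun−ω_arm) = −93(ω_ring−ω_arm),  ω_ring = 0, ω_sun = 1
35(1−ω_arm) = −93(0−ω_arm)  ⇒  128·ω_arm = 35  ⇒  ω_arm = 35/128
sun–planet mesh: 35·(1−35/128) = −29·(ω_p−ω_arm)  ⇒  ω_p−ω_arm = -3255/3712
ω_p = 35/128 − 3255/3712 = -35/58
exact speed ratio = -35/58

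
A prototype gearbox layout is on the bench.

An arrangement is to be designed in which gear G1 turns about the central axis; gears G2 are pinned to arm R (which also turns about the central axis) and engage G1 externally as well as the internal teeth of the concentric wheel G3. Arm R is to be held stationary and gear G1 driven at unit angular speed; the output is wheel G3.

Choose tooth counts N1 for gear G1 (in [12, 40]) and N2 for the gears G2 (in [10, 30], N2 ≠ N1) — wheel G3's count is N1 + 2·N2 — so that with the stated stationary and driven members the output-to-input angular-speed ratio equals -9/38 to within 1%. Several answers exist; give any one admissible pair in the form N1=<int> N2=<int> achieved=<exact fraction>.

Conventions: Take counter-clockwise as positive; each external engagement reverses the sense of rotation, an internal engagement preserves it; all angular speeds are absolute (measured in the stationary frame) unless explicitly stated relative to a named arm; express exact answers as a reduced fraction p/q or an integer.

planetary set to be sized for -9/38 (Willis relation)
Willis with ω_arm = 0: ω_ring/ω_sun = −N1/N3; set equal to -9/38  ⇒  N3/N1 = −1/(-9/38) = 38/9
N3 = N1 + 2·N2  ⇒  N2/N1 = (N3/N1 − 1)/2 = (38/9 − 1)/2 = 29/18
smallest multiple with N1 ≥ 12 and N2 ≥ 10: k = 1  ⇒  N1 = 1·18 = 18, N2 = 1·29 = 29 (N1 ≤ 40, N2 ≤ 30, N2 ≠ N1 ✓), N3 = 18 + 2·29 = 76
check: −N1/N3 with N1 = 18, N3 = 76 gives -9/38; |achieved − target| = 0 ≤ 9/3800 ✓

N1=18 N2=29 achieved=-9/38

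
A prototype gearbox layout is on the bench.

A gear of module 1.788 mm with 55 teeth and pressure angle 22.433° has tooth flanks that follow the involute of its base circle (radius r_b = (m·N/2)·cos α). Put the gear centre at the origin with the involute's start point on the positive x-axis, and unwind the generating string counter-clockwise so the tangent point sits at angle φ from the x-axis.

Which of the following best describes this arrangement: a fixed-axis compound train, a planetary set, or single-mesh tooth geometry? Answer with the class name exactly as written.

single-mesh tooth geometry

single-mesh involute tooth geometry (55T wheel at module 1.788)
classification: single-mesh tooth geometry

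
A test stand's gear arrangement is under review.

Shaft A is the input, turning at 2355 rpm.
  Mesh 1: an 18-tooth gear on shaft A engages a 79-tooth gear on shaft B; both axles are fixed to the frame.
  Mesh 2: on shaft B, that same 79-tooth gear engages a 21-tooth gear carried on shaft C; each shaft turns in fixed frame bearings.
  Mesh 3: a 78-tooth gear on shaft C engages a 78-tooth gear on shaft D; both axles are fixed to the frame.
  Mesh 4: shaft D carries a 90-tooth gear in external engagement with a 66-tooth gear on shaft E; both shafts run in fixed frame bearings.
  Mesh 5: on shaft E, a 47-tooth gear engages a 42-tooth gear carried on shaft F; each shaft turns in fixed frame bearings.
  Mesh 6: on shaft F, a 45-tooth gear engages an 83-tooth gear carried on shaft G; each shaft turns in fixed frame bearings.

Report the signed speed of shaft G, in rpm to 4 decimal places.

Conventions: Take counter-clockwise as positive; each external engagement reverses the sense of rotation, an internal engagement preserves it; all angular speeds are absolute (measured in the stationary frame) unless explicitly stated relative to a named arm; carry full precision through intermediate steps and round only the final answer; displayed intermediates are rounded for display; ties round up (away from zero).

recognized (7 fixed axles, 6 meshes): fixed-axis compound train
mesh 1 [18T→79T]: ω = 2355.0000×18/79 = 536.5823 rpm, sense flips to −
mesh 2 [79T→21T]: ω = 536.5823×79/21 = 2018.5714 rpm, sense flips to +
mesh 3 [78T→78T]: ω = 2018.5714×78/78 = 2018.5714 rpm, sense flips to −
mesh 4 [90T→66T]: ω = 2018.5714×90/66 = 2752.5974 rpm, sense flips to +
mesh 5 [47T→42T]: ω = 2752.5974×47/42 = 3080.2876 rpm, sense flips to −
mesh 6 [45T→83T]: ω = 3080.2876×45/83 = 1670.0354 rpm, sense flips to +
signed output speed = +1670.0354 rpm

+1670.0354 rpm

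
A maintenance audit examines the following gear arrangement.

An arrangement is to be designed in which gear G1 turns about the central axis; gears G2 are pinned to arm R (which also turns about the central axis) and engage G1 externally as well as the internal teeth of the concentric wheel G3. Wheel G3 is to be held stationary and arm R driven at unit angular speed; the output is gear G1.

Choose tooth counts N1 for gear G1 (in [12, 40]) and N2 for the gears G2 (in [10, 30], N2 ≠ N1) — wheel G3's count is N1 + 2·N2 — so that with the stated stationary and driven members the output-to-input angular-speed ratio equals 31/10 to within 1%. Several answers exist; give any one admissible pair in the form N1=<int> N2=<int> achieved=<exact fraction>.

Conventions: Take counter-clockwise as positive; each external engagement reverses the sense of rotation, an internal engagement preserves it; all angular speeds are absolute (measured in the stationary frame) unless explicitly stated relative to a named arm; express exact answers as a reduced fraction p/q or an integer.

topology: planetary set — design target 31/10, arm = carrier (Willis)
Willis with ω_ring = 0: ω_sun/ω_arm = (N1+N3)/N1; set equal to 31/10  ⇒  N3/N1 = 31/10 − 1 = 21/10
N3 = N1 + 2·N2  ⇒  N2/N1 = (N3/N1 − 1)/2 = (21/10 − 1)/2 = 11/20
smallest multiple with N1 ≥ 12 and N2 ≥ 10: k = 1  ⇒  N1 = 1·20 = 20, N2 = 1·11 = 11 (N1 ≤ 40, N2 ≤ 30, N2 ≠ N1 ✓), N3 = 20 + 2·11 = 42
check: (N1+N3)/N1 with N1 = 20, N3 = 42 gives 31/10; |achieved − target| = 0 ≤ 31/1000 ✓

N1=20 N2=11 achieved=31/10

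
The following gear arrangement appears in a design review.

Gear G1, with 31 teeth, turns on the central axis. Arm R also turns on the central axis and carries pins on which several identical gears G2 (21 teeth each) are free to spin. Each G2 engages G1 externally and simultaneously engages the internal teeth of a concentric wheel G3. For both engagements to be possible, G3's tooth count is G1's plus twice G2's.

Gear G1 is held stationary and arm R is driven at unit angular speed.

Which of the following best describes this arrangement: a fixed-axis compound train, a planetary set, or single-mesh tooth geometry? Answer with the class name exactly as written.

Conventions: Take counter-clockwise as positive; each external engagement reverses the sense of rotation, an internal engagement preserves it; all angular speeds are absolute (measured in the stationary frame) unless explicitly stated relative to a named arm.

class = planetary set [G3 = 31+2·21 = 73; Willis about the carrier]
classification: planetary set

planetary set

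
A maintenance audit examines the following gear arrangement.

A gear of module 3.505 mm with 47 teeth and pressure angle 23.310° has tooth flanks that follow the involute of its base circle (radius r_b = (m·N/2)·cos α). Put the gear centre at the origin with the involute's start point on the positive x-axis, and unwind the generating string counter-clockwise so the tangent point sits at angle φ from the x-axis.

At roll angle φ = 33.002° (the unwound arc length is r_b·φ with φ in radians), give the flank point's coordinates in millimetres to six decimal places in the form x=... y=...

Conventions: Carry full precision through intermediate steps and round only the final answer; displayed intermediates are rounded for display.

topology: single-mesh involute geometry — m = 3.505, N = 47
pitch radius r_p = m·N/2 = 3.505·47/2 = 82.367500
base radius r_b = r_p·cos α = 82.367500·cos 23.310° = 75.644445
roll angle φ = 33.002° = 0.57599356 rad
x = r_b·(cos φ + φ·sin φ) = 87.170918
y = r_b·(sin φ − φ·cos φ) = 4.660486

x=87.170918 y=4.660486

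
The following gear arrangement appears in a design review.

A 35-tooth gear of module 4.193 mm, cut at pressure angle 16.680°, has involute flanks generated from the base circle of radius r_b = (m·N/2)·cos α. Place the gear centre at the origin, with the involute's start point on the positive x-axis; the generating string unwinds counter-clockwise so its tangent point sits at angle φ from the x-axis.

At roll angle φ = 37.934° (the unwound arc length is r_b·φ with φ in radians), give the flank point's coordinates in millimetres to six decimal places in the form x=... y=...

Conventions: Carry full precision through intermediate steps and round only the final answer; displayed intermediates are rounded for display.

x=84.047913 y=6.506276

class = single-mesh tooth geometry [base-circle involute, m = 4.193, 35T]
pitch radius r_p = m·N/2 = 4.193·35/2 = 73.377500
base radius r_b = r_p·cos α = 73.377500·cos 16.680° = 70.289976
roll angle φ = 37.934° = 0.66207320 rad
x = r_b·(cos φ + φ·sin φ) = 84.047913
y = r_b·(sin φ − φ·cos φ) = 6.506276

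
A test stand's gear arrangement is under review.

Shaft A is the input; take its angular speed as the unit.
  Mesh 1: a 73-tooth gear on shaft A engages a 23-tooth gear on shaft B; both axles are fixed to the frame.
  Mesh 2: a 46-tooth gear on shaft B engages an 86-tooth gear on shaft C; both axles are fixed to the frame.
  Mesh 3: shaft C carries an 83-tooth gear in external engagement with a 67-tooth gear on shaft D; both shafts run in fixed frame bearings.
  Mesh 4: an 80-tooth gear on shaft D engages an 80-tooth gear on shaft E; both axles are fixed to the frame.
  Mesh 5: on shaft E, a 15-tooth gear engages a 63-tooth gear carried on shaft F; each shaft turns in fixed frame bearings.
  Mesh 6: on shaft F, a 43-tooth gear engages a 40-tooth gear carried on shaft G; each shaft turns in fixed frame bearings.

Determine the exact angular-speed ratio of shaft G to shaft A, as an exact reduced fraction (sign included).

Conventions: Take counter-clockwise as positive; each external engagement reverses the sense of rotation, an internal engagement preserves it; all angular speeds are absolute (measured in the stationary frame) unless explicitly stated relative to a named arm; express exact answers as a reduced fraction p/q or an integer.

6059/11256

class = fixed-axis compound train [6 meshes; 6 ratios multiply, 6 sense flips]
mesh 1 [73T→23T]: running ratio 73/23, sense −
mesh 2 [46T→86T]: running ratio 73/43, sense +
mesh 3 [83T→67T]: running ratio 6059/2881, sense −
mesh 4 [80T→80T]: running ratio 6059/2881, sense +
mesh 5 [15T→63T]: running ratio 30295/60501, sense −
mesh 6 [43T→40T]: running ratio 6059/11256, sense +
ω_out/ω_in = 6059/11256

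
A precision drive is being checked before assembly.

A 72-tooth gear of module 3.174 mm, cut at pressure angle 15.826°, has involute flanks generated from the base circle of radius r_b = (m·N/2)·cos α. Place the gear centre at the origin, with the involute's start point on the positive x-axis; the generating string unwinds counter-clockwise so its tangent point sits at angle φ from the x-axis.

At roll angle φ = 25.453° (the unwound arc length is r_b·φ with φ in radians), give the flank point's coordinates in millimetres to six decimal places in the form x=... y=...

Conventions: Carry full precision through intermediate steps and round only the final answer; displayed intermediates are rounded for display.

recognized (one wheel, involute flank): single-mesh tooth geometry, m = 3.174, N = 72
pitch radius r_p = m·N/2 = 3.174·72/2 = 114.264000
base radius r_b = r_p·cos α = 114.264000·cos 15.826° = 109.932747
roll angle φ = 25.453° = 0.44423865 rad
x = r_b·(cos φ + φ·sin φ) = 120.250906
y = r_b·(sin φ − φ·cos φ) = 3.149632

x=120.250906 y=3.149632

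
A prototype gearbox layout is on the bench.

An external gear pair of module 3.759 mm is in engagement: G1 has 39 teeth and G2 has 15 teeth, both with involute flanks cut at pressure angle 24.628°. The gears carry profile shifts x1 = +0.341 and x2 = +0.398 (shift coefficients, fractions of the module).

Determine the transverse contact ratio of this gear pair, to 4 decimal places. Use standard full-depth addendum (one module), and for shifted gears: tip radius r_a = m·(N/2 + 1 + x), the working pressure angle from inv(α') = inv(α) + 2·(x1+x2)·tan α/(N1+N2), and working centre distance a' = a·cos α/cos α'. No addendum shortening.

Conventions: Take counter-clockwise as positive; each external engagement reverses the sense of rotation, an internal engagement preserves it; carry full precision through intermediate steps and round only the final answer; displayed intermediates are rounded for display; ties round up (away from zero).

topology: single-mesh involute geometry — m = 3.759, 39T/15T pair
base radii: r_b1 = 66.632542, r_b2 = 25.627901
tip radii: r_a1 = 78.341319, r_a2 = 33.447582
inv(α') = inv(24.628°) + 2·(+0.341+0.398)·tan α/(39+15) = 0.04113464  ⇒  α' = 27.61218°
a' = a·cos α / cos α' = 101.4930·cos 24.628°/cos 27.61218° = 104.119080
action lengths: √(r_a1²−r_b1²) = 41.200323, √(r_a2²−r_b2²) = 21.493056
base pitch p_b = π·m·cos α = 10.734990
CR = (41.200323 + 21.493056 − 104.119080·sin 27.61218°)/10.734990 = 1.344743
contact ratio ≈ 1.3447

1.3447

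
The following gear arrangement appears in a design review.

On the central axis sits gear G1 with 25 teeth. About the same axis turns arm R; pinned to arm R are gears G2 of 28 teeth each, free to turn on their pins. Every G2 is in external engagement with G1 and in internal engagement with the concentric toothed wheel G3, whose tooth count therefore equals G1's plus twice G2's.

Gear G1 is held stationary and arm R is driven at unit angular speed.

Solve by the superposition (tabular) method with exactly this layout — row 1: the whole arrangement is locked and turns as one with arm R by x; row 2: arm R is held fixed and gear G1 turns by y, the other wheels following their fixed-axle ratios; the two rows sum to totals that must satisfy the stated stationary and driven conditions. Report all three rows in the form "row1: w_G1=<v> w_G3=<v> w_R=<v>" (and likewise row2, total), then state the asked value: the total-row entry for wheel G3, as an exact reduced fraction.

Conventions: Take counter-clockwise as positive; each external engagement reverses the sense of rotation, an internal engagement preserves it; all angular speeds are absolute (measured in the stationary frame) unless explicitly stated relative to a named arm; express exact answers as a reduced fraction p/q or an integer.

row1: w_G1=1 w_G3=1 w_R=1
row2: w_G1=-1 w_G3=25/81 w_R=0
total: w_G1=0 w_G3=106/81 w_R=1
asked value: 106/81

recognized (axles ride arm R): planetary set, 25/28/81 teeth
superposition row 1 [locked train]: every member turns x
row 2: sun turns y, ring = −(25/81)·y, arm 0
boundary: total ω_sun = x + y = 0 and total ω_arm = x = 1  ⇒  y = -1, x = 1
row 2 ring = −(25/81)·(-1) = 25/81
totals (row 1 + row 2): sun 1 + (-1) = 0, ring 1 + 25/81 = 106/81, arm 1 + 0 = 1
asked cell (total, ring) = 106/81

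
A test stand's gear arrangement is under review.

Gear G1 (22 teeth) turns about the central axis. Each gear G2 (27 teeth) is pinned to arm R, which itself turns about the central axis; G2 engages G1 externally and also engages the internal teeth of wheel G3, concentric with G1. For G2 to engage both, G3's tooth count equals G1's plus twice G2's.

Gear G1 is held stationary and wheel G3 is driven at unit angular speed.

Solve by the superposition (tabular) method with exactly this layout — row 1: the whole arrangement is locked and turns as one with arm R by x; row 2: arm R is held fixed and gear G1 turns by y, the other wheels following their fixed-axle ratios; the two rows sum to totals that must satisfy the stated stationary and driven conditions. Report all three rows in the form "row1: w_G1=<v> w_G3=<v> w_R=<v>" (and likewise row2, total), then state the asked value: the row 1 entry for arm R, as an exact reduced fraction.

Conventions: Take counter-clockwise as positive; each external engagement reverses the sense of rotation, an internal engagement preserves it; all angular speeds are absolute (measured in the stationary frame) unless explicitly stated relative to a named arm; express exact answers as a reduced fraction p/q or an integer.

class = planetary set [G3 = 22+2·27 = 76; Willis about the carrier]
row 1 (train locked, turned with arm): all members turn x
row 2 (arm held, sun turns y): ω_ring = −(22/76)·y, ω_arm = 0
boundary: total ω_sun = x + y = 0 and total ω_ring = x − (22/76)·y = 1  ⇒  y = -38/49, x = 38/49
row 2 ring = −(22/76)·(-38/49) = 11/49
totals (row 1 + row 2): sun 38/49 + (-38/49) = 0, ring 38/49 + 11/49 = 1, arm 38/49 + 0 = 38/49
asked cell (row1, arm) = 38/49

row1: w_G1=38/49 w_G3=38/49 w_R=38/49
row2: w_G1=-38/49 w_G3=11/49 w_R=0
total: w_G1=0 w_G3=1 w_R=38/49
asked value: 38/49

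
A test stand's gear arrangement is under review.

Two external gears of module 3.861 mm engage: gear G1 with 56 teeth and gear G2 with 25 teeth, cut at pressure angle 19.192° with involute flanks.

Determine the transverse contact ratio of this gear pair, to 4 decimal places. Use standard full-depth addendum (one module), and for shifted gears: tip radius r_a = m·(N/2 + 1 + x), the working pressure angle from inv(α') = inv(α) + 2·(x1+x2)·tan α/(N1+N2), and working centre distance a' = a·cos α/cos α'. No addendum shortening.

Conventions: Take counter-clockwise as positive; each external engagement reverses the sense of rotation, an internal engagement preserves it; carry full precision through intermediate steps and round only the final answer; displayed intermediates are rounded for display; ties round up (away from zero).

1.7323

recognized (one external pair, fixed centres): single-mesh tooth geometry, m = 3.861, N1 = 56, N2 = 25
base radii: r_b1 = 102.099604, r_b2 = 45.580180
tip radii: r_a1 = 111.969000, r_a2 = 52.123500
no profile shift: α' = α, a' = a
action lengths: √(r_a1²−r_b1²) = 45.964420, √(r_a2²−r_b2²) = 25.284509
base pitch p_b = π·m·cos α = 11.455549
CR = (45.964420 + 25.284509 − 156.370500·sin 19.19200°)/11.455549 = 1.732305
contact ratio ≈ 1.7323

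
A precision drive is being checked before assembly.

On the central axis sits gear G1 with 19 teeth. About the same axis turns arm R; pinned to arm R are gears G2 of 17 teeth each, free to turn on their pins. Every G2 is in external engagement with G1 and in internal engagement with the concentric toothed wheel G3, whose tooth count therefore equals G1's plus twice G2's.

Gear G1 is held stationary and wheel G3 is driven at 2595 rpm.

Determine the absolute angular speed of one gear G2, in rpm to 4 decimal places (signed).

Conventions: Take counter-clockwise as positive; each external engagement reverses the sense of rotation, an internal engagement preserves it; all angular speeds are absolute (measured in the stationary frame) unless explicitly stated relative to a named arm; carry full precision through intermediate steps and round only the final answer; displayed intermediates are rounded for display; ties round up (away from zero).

class = planetary set [G3 = 19+2·17 = 53; Willis about the carrier]
normalise by the input: solve with ω_ring = 1, then scale by 2595 rpm
ring teeth: 19 + 2·17 = 53
19(ω_sun−ω_arm) = −53(ω_ring−ω_arm),  ω_sun = 0, ω_ring = 1
19(0−ω_arm) = −53(1−ω_arm)  ⇒  72·ω_arm = 53  ⇒  ω_arm = 53/72
sun–planet mesh: 19·(0−53/72) = −17·(ω_p−ω_arm)  ⇒  ω_p−ω_arm = 1007/1224
ω_p = 53/72 + 1007/1224 = 53/34
scale: ω_p = 53/34 × 2595 rpm = +4045.1471 rpm

+4045.1471 rpm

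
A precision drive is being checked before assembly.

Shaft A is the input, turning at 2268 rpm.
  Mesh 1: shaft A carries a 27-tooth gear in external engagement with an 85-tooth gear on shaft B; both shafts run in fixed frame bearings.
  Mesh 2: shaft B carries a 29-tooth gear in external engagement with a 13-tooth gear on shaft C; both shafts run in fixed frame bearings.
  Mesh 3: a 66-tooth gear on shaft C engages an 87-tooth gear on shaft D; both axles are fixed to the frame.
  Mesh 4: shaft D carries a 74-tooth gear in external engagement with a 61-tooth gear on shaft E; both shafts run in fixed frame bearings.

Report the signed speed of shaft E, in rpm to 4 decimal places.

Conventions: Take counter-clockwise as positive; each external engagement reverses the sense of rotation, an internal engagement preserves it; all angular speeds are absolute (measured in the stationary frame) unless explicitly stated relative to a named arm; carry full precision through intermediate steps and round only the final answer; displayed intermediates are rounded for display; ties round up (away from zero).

+1479.0032 rpm

topology: fixed-axis compound train — 4 meshes, A→E
mesh 1 [27T→85T]: ω = 2268.0000×27/85 = 720.4235 rpm, sense flips to −
mesh 2 [29T→13T]: ω = 720.4235×29/13 = 1607.0986 rpm, sense flips to +
mesh 3 [66T→87T]: ω = 1607.0986×66/87 = 1219.1783 rpm, sense flips to −
mesh 4 [74T→61T]: ω = 1219.1783×74/61 = 1479.0032 rpm, sense flips to +
signed output speed = +1479.0032 rpm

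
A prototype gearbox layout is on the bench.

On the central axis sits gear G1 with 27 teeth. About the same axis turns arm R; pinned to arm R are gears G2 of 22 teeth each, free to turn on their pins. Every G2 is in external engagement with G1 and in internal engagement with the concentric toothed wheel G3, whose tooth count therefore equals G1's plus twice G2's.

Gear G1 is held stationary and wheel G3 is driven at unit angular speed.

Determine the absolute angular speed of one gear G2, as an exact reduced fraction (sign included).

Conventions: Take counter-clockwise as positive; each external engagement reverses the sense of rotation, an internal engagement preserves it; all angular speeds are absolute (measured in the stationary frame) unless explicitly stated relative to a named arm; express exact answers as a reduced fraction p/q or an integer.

recognized (axles ride arm R): planetary set, 27/22/71 teeth
ring teeth: 27 + 2·22 = 71
27(ω_sun−ω_arm) = −71(ω_ring−ω_arm),  ω_sun = 0, ω_ring = 1
27(0−ω_arm) = −71(1−ω_arm)  ⇒  98·ω_arm = 71  ⇒  ω_arm = 71/98
sun–planet mesh: 27·(0−71/98) = −22·(ω_p−ω_arm)  ⇒  ω_p−ω_arm = 1917/2156
ω_p = 71/98 + 1917/2156 = 71/44
exact speed ratio = 71/44

71/44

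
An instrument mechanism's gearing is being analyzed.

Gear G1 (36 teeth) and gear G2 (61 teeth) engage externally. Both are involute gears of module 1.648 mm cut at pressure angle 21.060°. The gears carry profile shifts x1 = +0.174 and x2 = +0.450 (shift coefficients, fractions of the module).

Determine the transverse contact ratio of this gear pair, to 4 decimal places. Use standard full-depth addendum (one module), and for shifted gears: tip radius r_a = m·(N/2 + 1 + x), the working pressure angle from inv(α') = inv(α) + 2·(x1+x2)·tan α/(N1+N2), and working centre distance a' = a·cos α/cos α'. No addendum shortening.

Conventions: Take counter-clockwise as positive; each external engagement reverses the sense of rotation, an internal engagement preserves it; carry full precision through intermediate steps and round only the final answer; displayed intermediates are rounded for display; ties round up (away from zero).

1.6120

class = single-mesh tooth geometry [involute pair 36T × 61T, m = 1.648]
base radii: r_b1 = 27.682582, r_b2 = 46.906598
tip radii: r_a1 = 31.598752, r_a2 = 52.653600
inv(α') = inv(21.060°) + 2·(+0.174+0.450)·tan α/(36+61) = 0.02245393  ⇒  α' = 22.80898°
a' = a·cos α / cos α' = 79.9280·cos 21.060°/cos 22.80898° = 80.916669
action lengths: √(r_a1²−r_b1²) = 15.236659, √(r_a2²−r_b2²) = 23.920131
base pitch p_b = π·m·cos α = 4.831522
CR = (15.236659 + 23.920131 − 80.916669·sin 22.80898°)/4.831522 = 1.612044
contact ratio ≈ 1.6120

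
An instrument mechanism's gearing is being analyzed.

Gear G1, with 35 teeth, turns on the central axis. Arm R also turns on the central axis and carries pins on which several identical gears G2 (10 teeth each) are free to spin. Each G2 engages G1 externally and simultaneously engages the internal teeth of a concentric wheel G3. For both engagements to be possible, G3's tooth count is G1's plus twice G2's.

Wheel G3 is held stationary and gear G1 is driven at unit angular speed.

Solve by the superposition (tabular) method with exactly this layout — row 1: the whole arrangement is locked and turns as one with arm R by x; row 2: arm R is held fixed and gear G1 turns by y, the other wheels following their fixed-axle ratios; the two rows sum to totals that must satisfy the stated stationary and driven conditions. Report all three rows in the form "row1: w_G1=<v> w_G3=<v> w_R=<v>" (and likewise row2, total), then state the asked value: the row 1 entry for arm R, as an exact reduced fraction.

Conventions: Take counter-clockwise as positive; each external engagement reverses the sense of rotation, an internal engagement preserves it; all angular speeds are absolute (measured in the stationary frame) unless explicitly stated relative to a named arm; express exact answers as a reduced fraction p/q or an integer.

recognized (axles ride arm R): planetary set, 35/10/55 teeth
row 1 — lock + rotate with arm: ω_sun = ω_ring = ω_arm = x
row 2: sun turns y, ring = −(35/55)·y, arm 0
boundary: total ω_ring = x − (35/55)·y = 0 and total ω_sun = x + y = 1  ⇒  y = 11/18, x = 7/18
row 2 ring = −(35/55)·11/18 = -7/18
totals (row 1 + row 2): sun 7/18 + 11/18 = 1, ring 7/18 + (-7/18) = 0, arm 7/18 + 0 = 7/18
asked cell (row1, arm) = 7/18

row1: w_G1=7/18 w_G3=7/18 w_R=7/18
row2: w_G1=11/18 w_G3=-7/18 w_R=0
total: w_G1=1 w_G3=0 w_R=7/18
asked value: 7/18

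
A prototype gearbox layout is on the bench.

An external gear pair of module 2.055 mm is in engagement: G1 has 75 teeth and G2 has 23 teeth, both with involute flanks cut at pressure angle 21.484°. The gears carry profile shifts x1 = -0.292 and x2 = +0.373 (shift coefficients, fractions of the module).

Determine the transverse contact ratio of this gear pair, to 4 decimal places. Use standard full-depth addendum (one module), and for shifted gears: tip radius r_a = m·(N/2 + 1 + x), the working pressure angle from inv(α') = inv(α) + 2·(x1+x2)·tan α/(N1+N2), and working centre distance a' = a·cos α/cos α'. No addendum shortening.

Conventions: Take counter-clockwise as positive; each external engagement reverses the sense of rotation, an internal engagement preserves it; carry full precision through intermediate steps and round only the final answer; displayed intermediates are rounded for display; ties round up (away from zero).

topology: single-mesh involute geometry — m = 2.055, 75T/23T pair
base radii: r_b1 = 71.708188, r_b2 = 21.990511
tip radii: r_a1 = 78.517440, r_a2 = 26.454015
inv(α') = inv(21.484°) + 2·(-0.292+0.373)·tan α/(75+23) = 0.01927202  ⇒  α' = 21.72173°
a' = a·cos α / cos α' = 100.6950·cos 21.484°/cos 21.72173° = 100.860581
action lengths: √(r_a1²−r_b1²) = 31.983185, √(r_a2²−r_b2²) = 14.704841
base pitch p_b = π·m·cos α = 6.007411
CR = (31.983185 + 14.704841 − 100.860581·sin 21.72173°)/6.007411 = 1.558011
contact ratio ≈ 1.5580

1.5580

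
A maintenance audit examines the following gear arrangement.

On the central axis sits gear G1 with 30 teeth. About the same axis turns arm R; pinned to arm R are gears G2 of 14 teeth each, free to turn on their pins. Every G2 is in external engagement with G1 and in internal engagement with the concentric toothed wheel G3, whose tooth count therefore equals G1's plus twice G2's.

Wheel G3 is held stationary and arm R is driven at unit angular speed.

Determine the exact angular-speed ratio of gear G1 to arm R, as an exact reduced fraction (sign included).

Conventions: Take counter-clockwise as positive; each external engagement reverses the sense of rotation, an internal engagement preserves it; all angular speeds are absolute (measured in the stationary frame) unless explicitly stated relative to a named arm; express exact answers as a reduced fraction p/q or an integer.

44/15

class = planetary set [G3 = 30+2·14 = 58; Willis about the carrier]
ring teeth: 30 + 2·14 = 58
30(ω_sun−ω_arm) = −58(ω_ring−ω_arm),  ω_ring = 0, ω_arm = 1
ω_sun = 1 − (58/30)(0−1) = 44/15
ω_out/ω_in = 44/15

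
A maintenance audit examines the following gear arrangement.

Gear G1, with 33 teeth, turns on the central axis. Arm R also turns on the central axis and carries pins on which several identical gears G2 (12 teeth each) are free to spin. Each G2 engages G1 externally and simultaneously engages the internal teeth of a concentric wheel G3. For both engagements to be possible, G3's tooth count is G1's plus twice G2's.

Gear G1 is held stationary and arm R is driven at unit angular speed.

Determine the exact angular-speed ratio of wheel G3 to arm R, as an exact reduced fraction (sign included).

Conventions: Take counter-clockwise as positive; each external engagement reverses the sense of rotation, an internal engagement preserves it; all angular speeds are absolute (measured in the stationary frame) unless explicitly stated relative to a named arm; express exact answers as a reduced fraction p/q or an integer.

recognized (axles ride arm R): planetary set, 33/12/57 teeth
ring teeth: 33 + 2·12 = 57
33(ω_sun−ω_arm) = −57(ω_ring−ω_arm),  ω_sun = 0, ω_arm = 1
ω_ring = 1 − (33/57)(0−1) = 30/19
ω_out/ω_in = 30/19

30/19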